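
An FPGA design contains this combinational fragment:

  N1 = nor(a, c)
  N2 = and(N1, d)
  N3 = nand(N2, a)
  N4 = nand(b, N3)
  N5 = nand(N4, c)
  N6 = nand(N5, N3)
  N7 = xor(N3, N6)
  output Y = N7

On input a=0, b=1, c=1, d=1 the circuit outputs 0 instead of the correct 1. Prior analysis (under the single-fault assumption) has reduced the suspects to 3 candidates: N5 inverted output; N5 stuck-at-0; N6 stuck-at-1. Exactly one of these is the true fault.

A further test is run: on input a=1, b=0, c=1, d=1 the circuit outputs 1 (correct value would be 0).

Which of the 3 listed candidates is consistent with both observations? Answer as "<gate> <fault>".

N5 inverted output

Evaluate each candidate on input a=1, b=0, c=1, d=1:
  N5 inverted output: N1=0, N2=0, N3=1, N4=1, N5=1 [inverted output], N6=0, N7=1 → 1 — matches
  N5 stuck-at-0: N1=0, N2=0, N3=1, N4=1, N5=0 [stuck-at-0], N6=1, N7=0 → 0 — eliminated
  N6 stuck-at-1: N1=0, N2=0, N3=1, N4=1, N5=0, N6=1 [stuck-at-1], N7=0 → 0 — eliminated
Only N5 inverted output reproduces the observed 1.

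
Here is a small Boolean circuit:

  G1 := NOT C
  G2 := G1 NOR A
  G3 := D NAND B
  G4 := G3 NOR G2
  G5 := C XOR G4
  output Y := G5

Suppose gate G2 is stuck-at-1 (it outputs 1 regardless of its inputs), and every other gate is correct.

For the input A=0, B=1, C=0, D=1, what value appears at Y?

0

Propagate with G2 forced: G1=1, G2=1 [stuck-at-1], G3=0, G4=0, G5=0.
So Y = 0. (Without the fault it would be 1.)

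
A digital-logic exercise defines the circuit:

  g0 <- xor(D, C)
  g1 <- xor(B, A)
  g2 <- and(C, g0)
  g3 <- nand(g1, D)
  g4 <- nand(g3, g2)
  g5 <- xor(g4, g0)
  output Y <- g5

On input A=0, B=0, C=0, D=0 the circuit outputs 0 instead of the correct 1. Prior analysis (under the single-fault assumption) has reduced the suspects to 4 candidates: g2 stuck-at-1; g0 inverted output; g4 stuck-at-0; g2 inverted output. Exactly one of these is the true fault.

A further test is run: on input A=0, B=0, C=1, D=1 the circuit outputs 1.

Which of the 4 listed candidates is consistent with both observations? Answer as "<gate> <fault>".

g0 inverted output

Evaluate each candidate on input A=0, B=0, C=1, D=1:
  g2 stuck-at-1: g0=0, g1=0, g2=1 [stuck-at-1], g3=1, g4=0, g5=0 → 0 — eliminated
  g0 inverted output: g0=1 [inverted output], g1=0, g2=1, g3=1, g4=0, g5=1 → 1 — matches
  g4 stuck-at-0: g0=0, g1=0, g2=0, g3=1, g4=0 [stuck-at-0], g5=0 → 0 — eliminated
  g2 inverted output: g0=0, g1=0, g2=1 [inverted output], g3=1, g4=0, g5=0 → 0 — eliminated
Only g0 inverted output reproduces the observed 1.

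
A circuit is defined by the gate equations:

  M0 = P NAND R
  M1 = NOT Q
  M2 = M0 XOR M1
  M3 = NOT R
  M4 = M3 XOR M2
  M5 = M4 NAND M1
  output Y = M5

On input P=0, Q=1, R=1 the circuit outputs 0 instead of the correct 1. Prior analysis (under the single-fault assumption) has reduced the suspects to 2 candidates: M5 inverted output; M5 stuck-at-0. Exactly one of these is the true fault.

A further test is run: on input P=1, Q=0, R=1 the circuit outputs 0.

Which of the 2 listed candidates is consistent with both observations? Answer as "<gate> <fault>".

M5 stuck-at-0

Evaluate each candidate on input P=1, Q=0, R=1:
  M5 inverted output: M0=0, M1=1, M2=1, M3=0, M4=1, M5=1 [inverted output] → 1 — eliminated
  M5 stuck-at-0: M0=0, M1=1, M2=1, M3=0, M4=1, M5=0 [stuck-at-0] → 0 — matches
Only M5 stuck-at-0 reproduces the observed 0.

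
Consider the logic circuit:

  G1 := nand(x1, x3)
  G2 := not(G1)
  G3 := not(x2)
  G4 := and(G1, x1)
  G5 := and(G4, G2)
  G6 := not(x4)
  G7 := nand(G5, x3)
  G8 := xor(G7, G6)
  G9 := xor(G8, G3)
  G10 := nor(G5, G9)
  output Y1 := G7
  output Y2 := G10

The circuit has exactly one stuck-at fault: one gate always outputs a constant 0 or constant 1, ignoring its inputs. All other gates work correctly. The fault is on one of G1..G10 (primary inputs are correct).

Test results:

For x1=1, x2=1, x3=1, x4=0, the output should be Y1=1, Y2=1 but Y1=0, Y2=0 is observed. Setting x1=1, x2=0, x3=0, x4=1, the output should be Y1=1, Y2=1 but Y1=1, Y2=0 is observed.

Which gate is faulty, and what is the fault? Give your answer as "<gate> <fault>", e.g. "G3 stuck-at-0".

Fault-free values for test 1 (x1=1, x2=1, x3=1, x4=0): G1=0, G2=1, G3=0, G4=0, G5=0, G6=1, G7=1, G8=0, G9=0, G10=1, giving Y1=1, Y2=1. Observed Y1=0, Y2=0.
Test 1: faults giving observed Y1=0, Y2=0 are {G4 stuck-at-1, G5 stuck-at-1, G7 stuck-at-0}.
Test 2 (x1=1, x2=0, x3=0, x4=1): fault-free G1=1, G2=0, G3=1, G4=1, G5=0, G6=0, G7=1, G8=1, G9=0, G10=1 → Y1=1, Y2=1; observed Y1=1, Y2=0. Eliminates G4 stuck-at-1, G7 stuck-at-0.
Only G5 stuck-at-1 is consistent with every test.

G5 stuck-at-1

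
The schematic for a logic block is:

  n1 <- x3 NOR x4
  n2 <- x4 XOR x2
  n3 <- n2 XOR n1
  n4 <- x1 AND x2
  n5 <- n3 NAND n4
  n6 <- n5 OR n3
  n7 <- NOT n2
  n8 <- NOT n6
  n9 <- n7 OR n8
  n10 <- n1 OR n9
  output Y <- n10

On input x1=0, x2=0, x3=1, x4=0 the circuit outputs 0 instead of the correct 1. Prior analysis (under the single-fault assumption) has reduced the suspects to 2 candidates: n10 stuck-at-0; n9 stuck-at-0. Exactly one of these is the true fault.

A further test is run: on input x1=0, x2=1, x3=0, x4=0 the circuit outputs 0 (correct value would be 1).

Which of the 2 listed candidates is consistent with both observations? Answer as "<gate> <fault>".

Evaluate each candidate on input x1=0, x2=1, x3=0, x4=0:
  n10 stuck-at-0: n1=1, n2=1, n3=0, n4=0, n5=1, n6=1, n7=0, n8=0, n9=0, n10=0 [stuck-at-0] → 0 — matches
  n9 stuck-at-0: n1=1, n2=1, n3=0, n4=0, n5=1, n6=1, n7=0, n8=0, n9=0 [stuck-at-0], n10=1 → 1 — eliminated
Only n10 stuck-at-0 reproduces the observed 0.

n10 stuck-at-0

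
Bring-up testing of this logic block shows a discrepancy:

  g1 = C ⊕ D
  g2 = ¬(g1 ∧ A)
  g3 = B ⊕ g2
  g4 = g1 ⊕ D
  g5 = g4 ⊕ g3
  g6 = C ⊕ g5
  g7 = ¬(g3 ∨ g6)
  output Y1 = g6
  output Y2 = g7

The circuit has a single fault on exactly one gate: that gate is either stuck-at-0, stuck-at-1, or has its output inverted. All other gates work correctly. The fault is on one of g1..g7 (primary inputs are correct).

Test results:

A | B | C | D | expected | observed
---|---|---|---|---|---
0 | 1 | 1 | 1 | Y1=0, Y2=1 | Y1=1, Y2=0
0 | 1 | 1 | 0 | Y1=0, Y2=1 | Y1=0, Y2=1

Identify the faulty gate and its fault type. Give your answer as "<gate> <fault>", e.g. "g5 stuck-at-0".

g1 stuck-at-1

Fault-free values for test 1 (A=0, B=1, C=1, D=1): g1=0, g2=1, g3=0, g4=1, g5=1, g6=0, g7=1, giving Y1=0, Y2=1. Observed Y1=1, Y2=0.
Test 1: faults giving observed Y1=1, Y2=0 are {g1 stuck-at-1, g1 inverted output, g2 stuck-at-0, g2 inverted output, g3 stuck-at-1, g3 inverted output, g4 stuck-at-0, g4 inverted output, g5 stuck-at-0, g5 inverted output, g6 stuck-at-1, g6 inverted output}.
Test 2 (A=0, B=1, C=1, D=0): fault-free g1=1, g2=1, g3=0, g4=1, g5=1, g6=0, g7=1 → Y1=0, Y2=1; observed Y1=0, Y2=1. Eliminates g1 inverted output, g2 stuck-at-0, g2 inverted output, g3 stuck-at-1, g3 inverted output, g4 stuck-at-0, g4 inverted output, g5 stuck-at-0, g5 inverted output, g6 stuck-at-1, g6 inverted output.
Only g1 stuck-at-1 is consistent with every test.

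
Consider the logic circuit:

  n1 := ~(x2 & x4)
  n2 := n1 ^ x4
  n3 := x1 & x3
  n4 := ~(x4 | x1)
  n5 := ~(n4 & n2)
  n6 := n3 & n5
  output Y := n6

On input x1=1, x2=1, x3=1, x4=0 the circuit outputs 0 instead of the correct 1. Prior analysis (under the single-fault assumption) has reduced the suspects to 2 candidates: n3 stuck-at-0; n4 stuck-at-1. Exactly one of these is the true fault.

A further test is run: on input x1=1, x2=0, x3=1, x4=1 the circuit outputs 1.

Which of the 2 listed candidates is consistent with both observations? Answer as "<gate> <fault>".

n4 stuck-at-1

Evaluate each candidate on input x1=1, x2=0, x3=1, x4=1:
  n3 stuck-at-0: n1=1, n2=0, n3=0 [stuck-at-0], n4=0, n5=1, n6=0 → 0 — eliminated
  n4 stuck-at-1: n1=1, n2=0, n3=1, n4=1 [stuck-at-1], n5=1, n6=1 → 1 — matches
Only n4 stuck-at-1 reproduces the observed 1.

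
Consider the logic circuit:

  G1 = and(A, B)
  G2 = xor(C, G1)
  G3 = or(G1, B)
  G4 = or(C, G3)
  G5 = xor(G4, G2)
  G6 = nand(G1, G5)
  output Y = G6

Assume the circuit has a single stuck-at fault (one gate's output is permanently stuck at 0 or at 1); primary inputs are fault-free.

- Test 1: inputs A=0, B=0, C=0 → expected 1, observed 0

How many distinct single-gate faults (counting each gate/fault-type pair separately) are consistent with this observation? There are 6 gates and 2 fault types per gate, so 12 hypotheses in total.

Fault-free: G1=0, G2=0, G3=0, G4=0, G5=0, G6=1 → 1. Observed 0.
  G1 stuck-at-0: output 1 ✗
  G1 stuck-at-1: output 1 ✗
  G2 stuck-at-0: output 1 ✗
  G2 stuck-at-1: output 1 ✗
  G3 stuck-at-0: output 1 ✗
  G3 stuck-at-1: output 1 ✗
  G4 stuck-at-0: output 1 ✗
  G4 stuck-at-1: output 1 ✗
  G5 stuck-at-0: output 1 ✗
  G5 stuck-at-1: output 1 ✗
  G6 stuck-at-0: output 0 ✓
  G6 stuck-at-1: output 1 ✗
Consistent faults: {G6 stuck-at-0} — 1 in all.

1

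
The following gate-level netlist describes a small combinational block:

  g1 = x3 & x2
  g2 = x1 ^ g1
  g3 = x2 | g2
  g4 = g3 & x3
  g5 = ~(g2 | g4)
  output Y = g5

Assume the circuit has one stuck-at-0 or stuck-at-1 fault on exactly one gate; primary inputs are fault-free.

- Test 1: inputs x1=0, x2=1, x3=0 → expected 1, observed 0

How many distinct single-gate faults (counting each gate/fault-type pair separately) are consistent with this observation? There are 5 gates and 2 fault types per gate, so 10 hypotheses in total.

Fault-free: g1=0, g2=0, g3=1, g4=0, g5=1 → 1. Observed 0.
  g1 stuck-at-0: output 1 ✗
  g1 stuck-at-1: output 0 ✓
  g2 stuck-at-0: output 1 ✗
  g2 stuck-at-1: output 0 ✓
  g3 stuck-at-0: output 1 ✗
  g3 stuck-at-1: output 1 ✗
  g4 stuck-at-0: output 1 ✗
  g4 stuck-at-1: output 0 ✓
  g5 stuck-at-0: output 0 ✓
  g5 stuck-at-1: output 1 ✗
Consistent faults: {g1 stuck-at-1, g2 stuck-at-1, g4 stuck-at-1, g5 stuck-at-0} — 4 in all.

4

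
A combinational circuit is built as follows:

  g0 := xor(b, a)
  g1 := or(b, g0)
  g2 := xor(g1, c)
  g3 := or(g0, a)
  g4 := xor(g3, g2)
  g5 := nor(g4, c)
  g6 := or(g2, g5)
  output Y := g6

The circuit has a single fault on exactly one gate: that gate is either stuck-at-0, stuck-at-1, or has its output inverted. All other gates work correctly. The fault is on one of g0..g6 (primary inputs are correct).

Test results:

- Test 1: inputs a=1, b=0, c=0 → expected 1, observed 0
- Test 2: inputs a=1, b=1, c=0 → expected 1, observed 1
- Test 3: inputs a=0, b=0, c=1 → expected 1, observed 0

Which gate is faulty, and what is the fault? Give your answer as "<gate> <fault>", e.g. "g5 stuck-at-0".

g0 inverted output

Fault-free values for test 1 (a=1, b=0, c=0): g0=1, g1=1, g2=1, g3=1, g4=0, g5=1, g6=1, giving Y=1. Observed 0.
Test 1: faults giving observed 0 are {g0 stuck-at-0, g0 inverted output, g1 stuck-at-0, g1 inverted output, g2 stuck-at-0, g2 inverted output, g6 stuck-at-0, g6 inverted output}.
Test 2 (a=1, b=1, c=0): fault-free g0=0, g1=1, g2=1, g3=1, g4=0, g5=1, g6=1 → 1; observed 1. Eliminates g1 stuck-at-0, g1 inverted output, g2 stuck-at-0, g2 inverted output, g6 stuck-at-0, g6 inverted output.
Test 3 (a=0, b=0, c=1): fault-free g0=0, g1=0, g2=1, g3=0, g4=1, g5=0, g6=1 → 1; observed 0. Eliminates g0 stuck-at-0.
Only g0 inverted output is consistent with every test.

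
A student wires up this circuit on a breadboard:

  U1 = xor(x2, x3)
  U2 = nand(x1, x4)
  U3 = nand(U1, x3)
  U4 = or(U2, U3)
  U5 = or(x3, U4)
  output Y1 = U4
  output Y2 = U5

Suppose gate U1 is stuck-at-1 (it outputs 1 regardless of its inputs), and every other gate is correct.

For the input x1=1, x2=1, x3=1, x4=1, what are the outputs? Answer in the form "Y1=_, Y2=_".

Propagate with U1 forced: U1=1 [stuck-at-1], U2=0, U3=0, U4=0, U5=1.
So the outputs are Y1=0, Y2=1. (Without the fault they would be Y1=1, Y2=1.)

Y1=0, Y2=1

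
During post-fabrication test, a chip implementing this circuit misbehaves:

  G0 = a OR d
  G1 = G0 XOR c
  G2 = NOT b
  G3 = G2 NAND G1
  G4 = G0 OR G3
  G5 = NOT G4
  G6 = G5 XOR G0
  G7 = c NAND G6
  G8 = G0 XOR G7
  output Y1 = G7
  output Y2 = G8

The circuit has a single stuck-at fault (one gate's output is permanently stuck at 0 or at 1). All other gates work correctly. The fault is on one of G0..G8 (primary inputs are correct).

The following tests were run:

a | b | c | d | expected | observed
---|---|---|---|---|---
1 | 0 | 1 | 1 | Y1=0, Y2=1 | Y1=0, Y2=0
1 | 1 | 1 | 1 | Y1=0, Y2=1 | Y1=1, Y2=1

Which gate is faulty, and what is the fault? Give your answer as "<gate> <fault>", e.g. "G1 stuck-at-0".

G0 stuck-at-0

Fault-free values for test 1 (a=1, b=0, c=1, d=1): G0=1, G1=0, G2=1, G3=1, G4=1, G5=0, G6=1, G7=0, G8=1, giving Y1=0, Y2=1. Observed Y1=0, Y2=0.
Test 1: faults giving observed Y1=0, Y2=0 are {G0 stuck-at-0, G8 stuck-at-0}.
Test 2 (a=1, b=1, c=1, d=1): fault-free G0=1, G1=0, G2=0, G3=1, G4=1, G5=0, G6=1, G7=0, G8=1 → Y1=0, Y2=1; observed Y1=1, Y2=1. Eliminates G8 stuck-at-0.
Only G0 stuck-at-0 is consistent with every test.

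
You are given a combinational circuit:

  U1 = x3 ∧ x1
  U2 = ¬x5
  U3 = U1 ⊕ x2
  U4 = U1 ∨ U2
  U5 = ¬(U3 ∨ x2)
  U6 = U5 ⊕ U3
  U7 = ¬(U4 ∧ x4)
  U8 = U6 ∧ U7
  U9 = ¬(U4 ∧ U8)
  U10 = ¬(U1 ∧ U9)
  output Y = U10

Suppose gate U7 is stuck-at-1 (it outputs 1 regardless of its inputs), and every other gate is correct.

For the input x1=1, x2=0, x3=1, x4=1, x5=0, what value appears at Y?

Propagate with U7 forced: U1=1, U2=1, U3=1, U4=1, U5=0, U6=1, U7=1 [stuck-at-1], U8=1, U9=0, U10=1.
So Y = 1. (Without the fault it would be 0.)

1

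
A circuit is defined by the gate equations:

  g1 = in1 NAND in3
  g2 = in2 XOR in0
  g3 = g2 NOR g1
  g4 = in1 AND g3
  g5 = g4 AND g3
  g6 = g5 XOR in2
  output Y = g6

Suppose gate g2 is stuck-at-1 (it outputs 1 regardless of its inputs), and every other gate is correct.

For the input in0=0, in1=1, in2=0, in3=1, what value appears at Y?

Propagate with g2 forced: g1=0, g2=1 [stuck-at-1], g3=0, g4=0, g5=0, g6=0.
So Y = 0. (Without the fault it would be 1.)

0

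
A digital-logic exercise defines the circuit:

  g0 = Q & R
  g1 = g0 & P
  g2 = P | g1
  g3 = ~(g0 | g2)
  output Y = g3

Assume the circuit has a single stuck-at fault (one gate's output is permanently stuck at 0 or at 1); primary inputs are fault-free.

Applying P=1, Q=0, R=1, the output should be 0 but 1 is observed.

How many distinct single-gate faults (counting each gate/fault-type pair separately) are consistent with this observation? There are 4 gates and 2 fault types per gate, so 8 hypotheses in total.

Fault-free: g0=0, g1=0, g2=1, g3=0 → 0. Observed 1.
  g0 stuck-at-0: output 0 ✗
  g0 stuck-at-1: output 0 ✗
  g1 stuck-at-0: output 0 ✗
  g1 stuck-at-1: output 0 ✗
  g2 stuck-at-0: output 1 ✓
  g2 stuck-at-1: output 0 ✗
  g3 stuck-at-0: output 0 ✗
  g3 stuck-at-1: output 1 ✓
Consistent faults: {g2 stuck-at-0, g3 stuck-at-1} — 2 in all.

2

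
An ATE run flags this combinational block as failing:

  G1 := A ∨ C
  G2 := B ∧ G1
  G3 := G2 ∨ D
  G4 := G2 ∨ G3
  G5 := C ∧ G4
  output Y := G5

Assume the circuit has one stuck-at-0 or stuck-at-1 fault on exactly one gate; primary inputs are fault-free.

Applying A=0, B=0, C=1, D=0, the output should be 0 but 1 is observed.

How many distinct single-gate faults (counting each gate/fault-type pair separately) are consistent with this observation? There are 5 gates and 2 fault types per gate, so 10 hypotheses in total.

4

Fault-free: G1=1, G2=0, G3=0, G4=0, G5=0 → 0. Observed 1.
  G1 stuck-at-0: output 0 ✗
  G1 stuck-at-1: output 0 ✗
  G2 stuck-at-0: output 0 ✗
  G2 stuck-at-1: output 1 ✓
  G3 stuck-at-0: output 0 ✗
  G3 stuck-at-1: output 1 ✓
  G4 stuck-at-0: output 0 ✗
  G4 stuck-at-1: output 1 ✓
  G5 stuck-at-0: output 0 ✗
  G5 stuck-at-1: output 1 ✓
Consistent faults: {G2 stuck-at-1, G3 stuck-at-1, G4 stuck-at-1, G5 stuck-at-1} — 4 in all.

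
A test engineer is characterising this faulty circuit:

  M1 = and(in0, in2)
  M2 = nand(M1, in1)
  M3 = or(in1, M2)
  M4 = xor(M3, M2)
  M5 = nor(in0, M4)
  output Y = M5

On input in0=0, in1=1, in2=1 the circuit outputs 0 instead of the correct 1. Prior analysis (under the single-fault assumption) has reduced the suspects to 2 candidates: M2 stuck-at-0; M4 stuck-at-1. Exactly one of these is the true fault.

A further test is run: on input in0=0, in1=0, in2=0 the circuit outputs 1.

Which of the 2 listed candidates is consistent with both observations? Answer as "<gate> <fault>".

Evaluate each candidate on input in0=0, in1=0, in2=0:
  M2 stuck-at-0: M1=0, M2=0 [stuck-at-0], M3=0, M4=0, M5=1 → 1 — matches
  M4 stuck-at-1: M1=0, M2=1, M3=1, M4=1 [stuck-at-1], M5=0 → 0 — eliminated
Only M2 stuck-at-0 reproduces the observed 1.

M2 stuck-at-0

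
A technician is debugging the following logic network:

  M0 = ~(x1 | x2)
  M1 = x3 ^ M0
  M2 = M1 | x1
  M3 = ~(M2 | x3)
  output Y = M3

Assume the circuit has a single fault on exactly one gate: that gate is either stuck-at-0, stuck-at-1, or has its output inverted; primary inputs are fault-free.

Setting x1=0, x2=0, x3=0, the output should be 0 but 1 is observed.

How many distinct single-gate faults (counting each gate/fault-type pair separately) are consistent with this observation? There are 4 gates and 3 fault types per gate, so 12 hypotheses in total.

Fault-free: M0=1, M1=1, M2=1, M3=0 → 0. Observed 1.
  M0 stuck-at-0: output 1 ✓
  M0 stuck-at-1: output 0 ✗
  M0 inverted output: output 1 ✓
  M1 stuck-at-0: output 1 ✓
  M1 stuck-at-1: output 0 ✗
  M1 inverted output: output 1 ✓
  M2 stuck-at-0: output 1 ✓
  M2 stuck-at-1: output 0 ✗
  M2 inverted output: output 1 ✓
  M3 stuck-at-0: output 0 ✗
  M3 stuck-at-1: output 1 ✓
  M3 inverted output: output 1 ✓
Consistent faults: {M0 stuck-at-0, M0 inverted output, M1 stuck-at-0, M1 inverted output, M2 stuck-at-0, M2 inverted output, M3 stuck-at-1, M3 inverted output} — 8 in all.

8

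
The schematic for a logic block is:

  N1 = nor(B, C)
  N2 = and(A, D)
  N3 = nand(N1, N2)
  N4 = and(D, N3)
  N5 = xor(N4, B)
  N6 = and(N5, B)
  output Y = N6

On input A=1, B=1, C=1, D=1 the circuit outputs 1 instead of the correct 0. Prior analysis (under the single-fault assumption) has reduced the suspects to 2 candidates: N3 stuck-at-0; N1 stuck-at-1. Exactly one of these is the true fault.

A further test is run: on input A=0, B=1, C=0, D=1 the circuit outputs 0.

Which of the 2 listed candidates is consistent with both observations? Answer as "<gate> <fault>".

Evaluate each candidate on input A=0, B=1, C=0, D=1:
  N3 stuck-at-0: N1=0, N2=0, N3=0 [stuck-at-0], N4=0, N5=1, N6=1 → 1 — eliminated
  N1 stuck-at-1: N1=1 [stuck-at-1], N2=0, N3=1, N4=1, N5=0, N6=0 → 0 — matches
Only N1 stuck-at-1 reproduces the observed 0.

N1 stuck-at-1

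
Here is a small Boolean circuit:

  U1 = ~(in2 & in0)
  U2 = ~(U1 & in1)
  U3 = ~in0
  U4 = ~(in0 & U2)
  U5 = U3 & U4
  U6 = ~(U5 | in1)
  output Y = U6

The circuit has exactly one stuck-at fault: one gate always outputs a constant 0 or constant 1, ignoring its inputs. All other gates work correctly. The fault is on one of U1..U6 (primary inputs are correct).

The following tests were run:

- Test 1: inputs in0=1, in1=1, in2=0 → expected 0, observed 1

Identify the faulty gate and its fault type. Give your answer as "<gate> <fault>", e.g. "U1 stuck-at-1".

Fault-free values for test 1 (in0=1, in1=1, in2=0): U1=1, U2=0, U3=0, U4=1, U5=0, U6=0, giving Y=0. Observed 1.
Test 1: faults giving observed 1 are {U6 stuck-at-1}.
Only U6 stuck-at-1 is consistent with every test.

U6 stuck-at-1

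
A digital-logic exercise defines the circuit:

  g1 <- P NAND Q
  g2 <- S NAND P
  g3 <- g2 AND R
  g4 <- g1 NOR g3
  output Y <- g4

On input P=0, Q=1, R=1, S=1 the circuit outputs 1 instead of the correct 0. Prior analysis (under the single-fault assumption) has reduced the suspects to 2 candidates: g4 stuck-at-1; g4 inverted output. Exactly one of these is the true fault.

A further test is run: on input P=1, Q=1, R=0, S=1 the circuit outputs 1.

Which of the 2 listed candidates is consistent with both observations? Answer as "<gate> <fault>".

g4 stuck-at-1

Evaluate each candidate on input P=1, Q=1, R=0, S=1:
  g4 stuck-at-1: g1=0, g2=0, g3=0, g4=1 [stuck-at-1] → 1 — matches
  g4 inverted output: g1=0, g2=0, g3=0, g4=0 [inverted output] → 0 — eliminated
Only g4 stuck-at-1 reproduces the observed 1.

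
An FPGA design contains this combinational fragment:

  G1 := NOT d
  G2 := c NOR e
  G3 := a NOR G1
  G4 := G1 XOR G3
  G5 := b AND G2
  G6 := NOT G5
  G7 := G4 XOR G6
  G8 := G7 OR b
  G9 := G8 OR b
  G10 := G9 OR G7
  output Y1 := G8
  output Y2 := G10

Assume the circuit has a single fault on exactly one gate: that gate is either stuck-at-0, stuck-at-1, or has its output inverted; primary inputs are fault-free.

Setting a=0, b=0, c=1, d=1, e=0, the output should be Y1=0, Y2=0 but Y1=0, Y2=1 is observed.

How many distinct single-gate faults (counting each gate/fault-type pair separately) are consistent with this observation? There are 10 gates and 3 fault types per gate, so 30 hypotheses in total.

Fault-free: G1=0, G2=0, G3=1, G4=1, G5=0, G6=1, G7=0, G8=0, G9=0, G10=0 → Y1=0, Y2=0. Observed Y1=0, Y2=1.
  G1: none of the 3 fault types match ✗
  G2: none of the 3 fault types match ✗
  G3: none of the 3 fault types match ✗
  G4: none of the 3 fault types match ✗
  G5: none of the 3 fault types match ✗
  G6: none of the 3 fault types match ✗
  G7: none of the 3 fault types match ✗
  G8: none of the 3 fault types match ✗
  G9: stuck-at-1, inverted output ✓; others ✗
  G10: stuck-at-1, inverted output ✓; others ✗
Consistent faults: {G9 stuck-at-1, G9 inverted output, G10 stuck-at-1, G10 inverted output} — 4 in all.

4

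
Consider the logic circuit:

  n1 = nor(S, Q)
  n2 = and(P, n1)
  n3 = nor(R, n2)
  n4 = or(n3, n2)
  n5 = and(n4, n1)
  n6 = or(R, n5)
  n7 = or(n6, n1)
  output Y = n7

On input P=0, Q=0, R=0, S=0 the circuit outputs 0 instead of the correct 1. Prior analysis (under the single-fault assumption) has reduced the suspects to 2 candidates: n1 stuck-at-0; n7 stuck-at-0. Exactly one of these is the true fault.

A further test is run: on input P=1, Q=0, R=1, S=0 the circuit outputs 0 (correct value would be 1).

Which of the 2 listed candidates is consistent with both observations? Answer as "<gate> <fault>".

n7 stuck-at-0

Evaluate each candidate on input P=1, Q=0, R=1, S=0:
  n1 stuck-at-0: n1=0 [stuck-at-0], n2=0, n3=0, n4=0, n5=0, n6=1, n7=1 → 1 — eliminated
  n7 stuck-at-0: n1=1, n2=1, n3=0, n4=1, n5=1, n6=1, n7=0 [stuck-at-0] → 0 — matches
Only n7 stuck-at-0 reproduces the observed 0.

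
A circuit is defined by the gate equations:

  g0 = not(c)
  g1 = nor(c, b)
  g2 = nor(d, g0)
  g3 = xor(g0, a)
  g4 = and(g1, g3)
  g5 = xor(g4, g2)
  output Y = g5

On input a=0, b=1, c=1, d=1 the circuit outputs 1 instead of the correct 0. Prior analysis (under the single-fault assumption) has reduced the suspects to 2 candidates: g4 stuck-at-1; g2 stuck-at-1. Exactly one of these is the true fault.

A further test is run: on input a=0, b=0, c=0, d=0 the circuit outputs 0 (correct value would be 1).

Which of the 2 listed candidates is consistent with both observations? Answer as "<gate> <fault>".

Evaluate each candidate on input a=0, b=0, c=0, d=0:
  g4 stuck-at-1: g0=1, g1=1, g2=0, g3=1, g4=1 [stuck-at-1], g5=1 → 1 — eliminated
  g2 stuck-at-1: g0=1, g1=1, g2=1 [stuck-at-1], g3=1, g4=1, g5=0 → 0 — matches
Only g2 stuck-at-1 reproduces the observed 0.

g2 stuck-at-1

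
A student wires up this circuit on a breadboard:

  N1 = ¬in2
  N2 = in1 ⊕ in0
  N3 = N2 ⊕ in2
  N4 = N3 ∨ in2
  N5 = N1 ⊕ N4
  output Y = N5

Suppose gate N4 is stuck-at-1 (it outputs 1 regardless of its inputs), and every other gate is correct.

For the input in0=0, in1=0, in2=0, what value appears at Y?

Propagate with N4 forced: N1=1, N2=0, N3=0, N4=1 [stuck-at-1], N5=0.
So Y = 0. (Without the fault it would be 1.)

0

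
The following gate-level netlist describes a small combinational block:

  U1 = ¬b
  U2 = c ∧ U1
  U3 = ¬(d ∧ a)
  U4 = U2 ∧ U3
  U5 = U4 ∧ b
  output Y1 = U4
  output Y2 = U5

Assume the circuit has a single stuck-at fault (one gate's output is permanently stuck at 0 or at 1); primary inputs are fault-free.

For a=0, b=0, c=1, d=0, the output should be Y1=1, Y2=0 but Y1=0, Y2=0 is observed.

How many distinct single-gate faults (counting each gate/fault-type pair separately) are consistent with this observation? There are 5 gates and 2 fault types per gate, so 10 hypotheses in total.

Fault-free: U1=1, U2=1, U3=1, U4=1, U5=0 → Y1=1, Y2=0. Observed Y1=0, Y2=0.
  U1 stuck-at-0: output Y1=0, Y2=0 ✓
  U1 stuck-at-1: output Y1=1, Y2=0 ✗
  U2 stuck-at-0: output Y1=0, Y2=0 ✓
  U2 stuck-at-1: output Y1=1, Y2=0 ✗
  U3 stuck-at-0: output Y1=0, Y2=0 ✓
  U3 stuck-at-1: output Y1=1, Y2=0 ✗
  U4 stuck-at-0: output Y1=0, Y2=0 ✓
  U4 stuck-at-1: output Y1=1, Y2=0 ✗
  U5 stuck-at-0: output Y1=1, Y2=0 ✗
  U5 stuck-at-1: output Y1=1, Y2=1 ✗
Consistent faults: {U1 stuck-at-0, U2 stuck-at-0, U3 stuck-at-0, U4 stuck-at-0} — 4 in all.

4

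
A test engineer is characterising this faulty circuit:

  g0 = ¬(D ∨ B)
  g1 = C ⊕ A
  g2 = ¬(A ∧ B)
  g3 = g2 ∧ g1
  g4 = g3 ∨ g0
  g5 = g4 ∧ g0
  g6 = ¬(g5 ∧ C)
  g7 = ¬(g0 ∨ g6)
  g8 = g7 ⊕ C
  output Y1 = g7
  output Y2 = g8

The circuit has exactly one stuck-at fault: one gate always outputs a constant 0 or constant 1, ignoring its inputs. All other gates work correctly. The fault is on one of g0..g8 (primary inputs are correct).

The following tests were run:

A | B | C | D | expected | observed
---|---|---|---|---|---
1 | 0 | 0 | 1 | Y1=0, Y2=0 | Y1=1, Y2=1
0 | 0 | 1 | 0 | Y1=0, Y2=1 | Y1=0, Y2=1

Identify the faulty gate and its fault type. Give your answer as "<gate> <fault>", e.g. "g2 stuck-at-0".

g6 stuck-at-0

Fault-free values for test 1 (A=1, B=0, C=0, D=1): g0=0, g1=1, g2=1, g3=1, g4=1, g5=0, g6=1, g7=0, g8=0, giving Y1=0, Y2=0. Observed Y1=1, Y2=1.
Test 1: faults giving observed Y1=1, Y2=1 are {g6 stuck-at-0, g7 stuck-at-1}.
Test 2 (A=0, B=0, C=1, D=0): fault-free g0=1, g1=1, g2=1, g3=1, g4=1, g5=1, g6=0, g7=0, g8=1 → Y1=0, Y2=1; observed Y1=0, Y2=1. Eliminates g7 stuck-at-1.
Only g6 stuck-at-0 is consistent with every test.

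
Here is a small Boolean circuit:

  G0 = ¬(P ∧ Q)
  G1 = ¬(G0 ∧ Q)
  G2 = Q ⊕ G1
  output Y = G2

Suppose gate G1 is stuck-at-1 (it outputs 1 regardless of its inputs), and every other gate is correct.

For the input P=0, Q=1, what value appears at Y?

Propagate with G1 forced: G0=1, G1=1 [stuck-at-1], G2=0.
So Y = 0. (Without the fault it would be 1.)

0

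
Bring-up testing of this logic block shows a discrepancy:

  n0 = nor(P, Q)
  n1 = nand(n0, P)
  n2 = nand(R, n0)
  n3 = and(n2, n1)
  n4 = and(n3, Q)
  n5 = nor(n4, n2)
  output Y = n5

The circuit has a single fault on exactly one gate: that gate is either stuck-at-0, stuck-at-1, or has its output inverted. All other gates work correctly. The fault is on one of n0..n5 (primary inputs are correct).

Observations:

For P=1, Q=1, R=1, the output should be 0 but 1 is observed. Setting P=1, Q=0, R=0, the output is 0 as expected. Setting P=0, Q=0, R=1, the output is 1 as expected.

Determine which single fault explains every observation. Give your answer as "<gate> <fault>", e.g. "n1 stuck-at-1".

Fault-free values for test 1 (P=1, Q=1, R=1): n0=0, n1=1, n2=1, n3=1, n4=1, n5=0, giving Y=0. Observed 1.
Test 1: faults giving observed 1 are {n0 stuck-at-1, n0 inverted output, n2 stuck-at-0, n2 inverted output, n5 stuck-at-1, n5 inverted output}.
Test 2 (P=1, Q=0, R=0): fault-free n0=0, n1=1, n2=1, n3=1, n4=0, n5=0 → 0; observed 0. Eliminates n2 stuck-at-0, n2 inverted output, n5 stuck-at-1, n5 inverted output.
Test 3 (P=0, Q=0, R=1): fault-free n0=1, n1=1, n2=0, n3=0, n4=0, n5=1 → 1; observed 1. Eliminates n0 inverted output.
Only n0 stuck-at-1 is consistent with every test.

n0 stuck-at-1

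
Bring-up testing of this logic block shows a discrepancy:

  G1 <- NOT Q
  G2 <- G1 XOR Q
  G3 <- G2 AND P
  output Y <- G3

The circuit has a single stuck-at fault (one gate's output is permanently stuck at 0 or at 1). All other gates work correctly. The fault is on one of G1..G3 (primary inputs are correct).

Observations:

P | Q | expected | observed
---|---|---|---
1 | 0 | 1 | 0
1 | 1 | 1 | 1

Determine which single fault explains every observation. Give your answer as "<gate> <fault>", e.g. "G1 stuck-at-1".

Fault-free values for test 1 (P=1, Q=0): G1=1, G2=1, G3=1, giving Y=1. Observed 0.
Test 1: faults giving observed 0 are {G1 stuck-at-0, G2 stuck-at-0, G3 stuck-at-0}.
Test 2 (P=1, Q=1): fault-free G1=0, G2=1, G3=1 → 1; observed 1. Eliminates G2 stuck-at-0, G3 stuck-at-0.
Only G1 stuck-at-0 is consistent with every test.

G1 stuck-at-0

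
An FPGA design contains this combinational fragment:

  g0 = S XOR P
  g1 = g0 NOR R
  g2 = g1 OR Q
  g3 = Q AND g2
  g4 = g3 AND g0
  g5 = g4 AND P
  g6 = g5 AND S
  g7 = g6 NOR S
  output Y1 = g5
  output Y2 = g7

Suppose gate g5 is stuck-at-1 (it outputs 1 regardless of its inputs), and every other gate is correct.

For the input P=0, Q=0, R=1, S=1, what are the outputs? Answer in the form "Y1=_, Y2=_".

Propagate with g5 forced: g0=1, g1=0, g2=0, g3=0, g4=0, g5=1 [stuck-at-1], g6=1, g7=0.
So the outputs are Y1=1, Y2=0. (Without the fault they would be Y1=0, Y2=0.)

Y1=1, Y2=0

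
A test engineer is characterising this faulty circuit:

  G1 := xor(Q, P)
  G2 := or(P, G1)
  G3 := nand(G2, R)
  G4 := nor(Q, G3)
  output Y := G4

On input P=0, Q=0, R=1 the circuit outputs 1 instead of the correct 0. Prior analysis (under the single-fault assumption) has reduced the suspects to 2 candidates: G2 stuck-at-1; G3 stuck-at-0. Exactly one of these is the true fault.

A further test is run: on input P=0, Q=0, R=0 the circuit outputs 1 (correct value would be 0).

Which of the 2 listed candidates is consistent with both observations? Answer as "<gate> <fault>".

G3 stuck-at-0

Evaluate each candidate on input P=0, Q=0, R=0:
  G2 stuck-at-1: G1=0, G2=1 [stuck-at-1], G3=1, G4=0 → 0 — eliminated
  G3 stuck-at-0: G1=0, G2=0, G3=0 [stuck-at-0], G4=1 → 1 — matches
Only G3 stuck-at-0 reproduces the observed 1.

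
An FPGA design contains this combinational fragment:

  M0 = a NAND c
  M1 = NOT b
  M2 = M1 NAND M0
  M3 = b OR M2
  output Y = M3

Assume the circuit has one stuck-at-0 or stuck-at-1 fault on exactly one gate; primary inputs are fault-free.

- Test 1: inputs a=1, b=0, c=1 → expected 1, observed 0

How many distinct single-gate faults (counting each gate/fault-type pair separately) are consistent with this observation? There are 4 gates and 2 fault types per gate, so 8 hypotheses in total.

3

Fault-free: M0=0, M1=1, M2=1, M3=1 → 1. Observed 0.
  M0 stuck-at-0: output 1 ✗
  M0 stuck-at-1: output 0 ✓
  M1 stuck-at-0: output 1 ✗
  M1 stuck-at-1: output 1 ✗
  M2 stuck-at-0: output 0 ✓
  M2 stuck-at-1: output 1 ✗
  M3 stuck-at-0: output 0 ✓
  M3 stuck-at-1: output 1 ✗
Consistent faults: {M0 stuck-at-1, M2 stuck-at-0, M3 stuck-at-0} — 3 in all.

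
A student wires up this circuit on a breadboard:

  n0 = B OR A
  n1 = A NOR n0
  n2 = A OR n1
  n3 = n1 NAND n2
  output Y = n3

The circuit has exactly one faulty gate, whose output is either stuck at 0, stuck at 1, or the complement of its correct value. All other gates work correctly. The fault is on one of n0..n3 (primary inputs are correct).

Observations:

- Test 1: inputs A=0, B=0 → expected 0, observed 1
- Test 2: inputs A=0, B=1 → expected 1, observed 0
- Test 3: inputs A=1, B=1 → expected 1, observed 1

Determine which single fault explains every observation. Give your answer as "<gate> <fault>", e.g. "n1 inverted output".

n0 inverted output

Fault-free values for test 1 (A=0, B=0): n0=0, n1=1, n2=1, n3=0, giving Y=0. Observed 1.
Test 1: faults giving observed 1 are {n0 stuck-at-1, n0 inverted output, n1 stuck-at-0, n1 inverted output, n2 stuck-at-0, n2 inverted output, n3 stuck-at-1, n3 inverted output}.
Test 2 (A=0, B=1): fault-free n0=1, n1=0, n2=0, n3=1 → 1; observed 0. Eliminates n0 stuck-at-1, n1 stuck-at-0, n2 stuck-at-0, n2 inverted output, n3 stuck-at-1.
Test 3 (A=1, B=1): fault-free n0=1, n1=0, n2=1, n3=1 → 1; observed 1. Eliminates n1 inverted output, n3 inverted output.
Only n0 inverted output is consistent with every test.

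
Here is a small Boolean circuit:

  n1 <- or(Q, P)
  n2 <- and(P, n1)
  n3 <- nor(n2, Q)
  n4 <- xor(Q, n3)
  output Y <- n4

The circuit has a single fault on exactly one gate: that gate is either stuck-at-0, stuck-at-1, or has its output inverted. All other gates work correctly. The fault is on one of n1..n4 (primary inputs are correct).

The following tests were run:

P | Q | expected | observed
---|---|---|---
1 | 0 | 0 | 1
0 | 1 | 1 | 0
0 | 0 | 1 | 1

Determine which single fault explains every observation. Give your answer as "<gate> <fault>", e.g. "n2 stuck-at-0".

n3 stuck-at-1

Fault-free values for test 1 (P=1, Q=0): n1=1, n2=1, n3=0, n4=0, giving Y=0. Observed 1.
Test 1: faults giving observed 1 are {n1 stuck-at-0, n1 inverted output, n2 stuck-at-0, n2 inverted output, n3 stuck-at-1, n3 inverted output, n4 stuck-at-1, n4 inverted output}.
Test 2 (P=0, Q=1): fault-free n1=1, n2=0, n3=0, n4=1 → 1; observed 0. Eliminates n1 stuck-at-0, n1 inverted output, n2 stuck-at-0, n2 inverted output, n4 stuck-at-1.
Test 3 (P=0, Q=0): fault-free n1=0, n2=0, n3=1, n4=1 → 1; observed 1. Eliminates n3 inverted output, n4 inverted output.
Only n3 stuck-at-1 is consistent with every test.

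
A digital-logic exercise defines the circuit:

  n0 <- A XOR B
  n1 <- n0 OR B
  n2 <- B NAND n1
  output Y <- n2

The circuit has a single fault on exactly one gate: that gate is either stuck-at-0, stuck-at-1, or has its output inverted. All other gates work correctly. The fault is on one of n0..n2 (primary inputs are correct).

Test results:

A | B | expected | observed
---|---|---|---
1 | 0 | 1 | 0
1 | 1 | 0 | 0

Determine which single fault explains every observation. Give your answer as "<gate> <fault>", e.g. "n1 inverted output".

n2 stuck-at-0

Fault-free values for test 1 (A=1, B=0): n0=1, n1=1, n2=1, giving Y=1. Observed 0.
Test 1: faults giving observed 0 are {n2 stuck-at-0, n2 inverted output}.
Test 2 (A=1, B=1): fault-free n0=0, n1=1, n2=0 → 0; observed 0. Eliminates n2 inverted output.
Only n2 stuck-at-0 is consistent with every test.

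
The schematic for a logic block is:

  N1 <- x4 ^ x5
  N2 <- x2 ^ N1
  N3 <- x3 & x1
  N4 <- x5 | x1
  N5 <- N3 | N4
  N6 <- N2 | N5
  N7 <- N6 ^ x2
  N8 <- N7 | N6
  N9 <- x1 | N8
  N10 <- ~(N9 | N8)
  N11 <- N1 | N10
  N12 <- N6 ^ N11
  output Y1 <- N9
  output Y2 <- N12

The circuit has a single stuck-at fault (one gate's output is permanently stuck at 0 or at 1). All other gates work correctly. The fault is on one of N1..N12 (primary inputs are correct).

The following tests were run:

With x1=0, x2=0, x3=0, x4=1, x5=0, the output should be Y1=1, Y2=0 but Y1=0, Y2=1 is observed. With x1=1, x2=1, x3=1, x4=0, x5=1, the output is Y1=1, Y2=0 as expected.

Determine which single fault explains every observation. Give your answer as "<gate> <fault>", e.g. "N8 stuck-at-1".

N2 stuck-at-0

Fault-free values for test 1 (x1=0, x2=0, x3=0, x4=1, x5=0): N1=1, N2=1, N3=0, N4=0, N5=0, N6=1, N7=1, N8=1, N9=1, N10=0, N11=1, N12=0, giving Y1=1, Y2=0. Observed Y1=0, Y2=1.
Test 1: faults giving observed Y1=0, Y2=1 are {N1 stuck-at-0, N2 stuck-at-0, N6 stuck-at-0}.
Test 2 (x1=1, x2=1, x3=1, x4=0, x5=1): fault-free N1=1, N2=0, N3=1, N4=1, N5=1, N6=1, N7=0, N8=1, N9=1, N10=0, N11=1, N12=0 → Y1=1, Y2=0; observed Y1=1, Y2=0. Eliminates N1 stuck-at-0, N6 stuck-at-0.
Only N2 stuck-at-0 is consistent with every test.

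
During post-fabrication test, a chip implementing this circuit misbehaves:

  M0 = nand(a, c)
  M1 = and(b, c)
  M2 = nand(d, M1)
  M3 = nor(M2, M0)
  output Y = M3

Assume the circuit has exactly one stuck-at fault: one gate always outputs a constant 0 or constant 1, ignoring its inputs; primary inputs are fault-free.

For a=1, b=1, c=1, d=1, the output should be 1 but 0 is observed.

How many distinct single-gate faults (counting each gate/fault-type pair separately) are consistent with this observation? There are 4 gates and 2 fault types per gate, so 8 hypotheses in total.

4

Fault-free: M0=0, M1=1, M2=0, M3=1 → 1. Observed 0.
  M0 stuck-at-0: output 1 ✗
  M0 stuck-at-1: output 0 ✓
  M1 stuck-at-0: output 0 ✓
  M1 stuck-at-1: output 1 ✗
  M2 stuck-at-0: output 1 ✗
  M2 stuck-at-1: output 0 ✓
  M3 stuck-at-0: output 0 ✓
  M3 stuck-at-1: output 1 ✗
Consistent faults: {M0 stuck-at-1, M1 stuck-at-0, M2 stuck-at-1, M3 stuck-at-0} — 4 in all.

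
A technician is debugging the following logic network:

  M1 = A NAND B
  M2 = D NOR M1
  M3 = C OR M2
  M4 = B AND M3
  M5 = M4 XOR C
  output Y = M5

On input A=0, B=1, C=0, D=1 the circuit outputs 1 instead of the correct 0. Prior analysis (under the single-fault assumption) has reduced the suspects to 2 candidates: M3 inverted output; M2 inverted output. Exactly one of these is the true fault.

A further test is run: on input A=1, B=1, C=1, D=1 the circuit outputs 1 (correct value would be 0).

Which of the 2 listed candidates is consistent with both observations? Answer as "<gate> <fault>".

Evaluate each candidate on input A=1, B=1, C=1, D=1:
  M3 inverted output: M1=0, M2=0, M3=0 [inverted output], M4=0, M5=1 → 1 — matches
  M2 inverted output: M1=0, M2=1 [inverted output], M3=1, M4=1, M5=0 → 0 — eliminated
Only M3 inverted output reproduces the observed 1.

M3 inverted output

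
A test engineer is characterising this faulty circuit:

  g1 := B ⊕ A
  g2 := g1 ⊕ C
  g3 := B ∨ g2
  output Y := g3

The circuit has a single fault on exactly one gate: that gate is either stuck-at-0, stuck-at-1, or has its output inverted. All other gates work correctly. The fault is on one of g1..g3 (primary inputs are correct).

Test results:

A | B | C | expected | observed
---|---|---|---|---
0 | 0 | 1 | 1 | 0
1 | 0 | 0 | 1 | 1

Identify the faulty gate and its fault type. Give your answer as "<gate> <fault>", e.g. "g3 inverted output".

Fault-free values for test 1 (A=0, B=0, C=1): g1=0, g2=1, g3=1, giving Y=1. Observed 0.
Test 1: faults giving observed 0 are {g1 stuck-at-1, g1 inverted output, g2 stuck-at-0, g2 inverted output, g3 stuck-at-0, g3 inverted output}.
Test 2 (A=1, B=0, C=0): fault-free g1=1, g2=1, g3=1 → 1; observed 1. Eliminates g1 inverted output, g2 stuck-at-0, g2 inverted output, g3 stuck-at-0, g3 inverted output.
Only g1 stuck-at-1 is consistent with every test.

g1 stuck-at-1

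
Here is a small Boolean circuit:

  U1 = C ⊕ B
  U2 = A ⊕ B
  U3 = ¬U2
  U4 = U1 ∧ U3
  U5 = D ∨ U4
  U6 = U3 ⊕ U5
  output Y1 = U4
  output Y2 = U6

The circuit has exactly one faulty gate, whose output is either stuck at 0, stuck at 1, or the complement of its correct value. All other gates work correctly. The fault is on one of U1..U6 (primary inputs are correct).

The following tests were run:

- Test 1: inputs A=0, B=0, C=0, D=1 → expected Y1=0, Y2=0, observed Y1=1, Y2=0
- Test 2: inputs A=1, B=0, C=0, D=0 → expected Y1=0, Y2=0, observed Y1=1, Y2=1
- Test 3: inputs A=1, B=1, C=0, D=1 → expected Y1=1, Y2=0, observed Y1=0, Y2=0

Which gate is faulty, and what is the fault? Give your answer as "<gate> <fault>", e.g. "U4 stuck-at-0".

Fault-free values for test 1 (A=0, B=0, C=0, D=1): U1=0, U2=0, U3=1, U4=0, U5=1, U6=0, giving Y1=0, Y2=0. Observed Y1=1, Y2=0.
Test 1: faults giving observed Y1=1, Y2=0 are {U1 stuck-at-1, U1 inverted output, U4 stuck-at-1, U4 inverted output}.
Test 2 (A=1, B=0, C=0, D=0): fault-free U1=0, U2=1, U3=0, U4=0, U5=0, U6=0 → Y1=0, Y2=0; observed Y1=1, Y2=1. Eliminates U1 stuck-at-1, U1 inverted output.
Test 3 (A=1, B=1, C=0, D=1): fault-free U1=1, U2=0, U3=1, U4=1, U5=1, U6=0 → Y1=1, Y2=0; observed Y1=0, Y2=0. Eliminates U4 stuck-at-1.
Only U4 inverted output is consistent with every test.

U4 inverted output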